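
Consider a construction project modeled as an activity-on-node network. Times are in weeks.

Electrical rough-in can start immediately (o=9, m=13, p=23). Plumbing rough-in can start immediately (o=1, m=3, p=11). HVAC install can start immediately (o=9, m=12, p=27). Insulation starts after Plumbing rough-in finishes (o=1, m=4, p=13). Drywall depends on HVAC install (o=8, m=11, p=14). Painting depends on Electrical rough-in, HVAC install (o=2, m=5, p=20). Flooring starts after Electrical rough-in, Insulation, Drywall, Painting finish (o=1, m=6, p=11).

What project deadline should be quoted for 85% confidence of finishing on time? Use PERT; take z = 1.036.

34.7 weeks

te_Electrical rough-in = (9 + 4·13 + 23)/6 = 84/6 = 14; σ²_Electrical rough-in = ((23−9)/6)² = 5.444
te_Plumbing rough-in = (1 + 4·3 + 11)/6 = 24/6 = 4; σ²_Plumbing rough-in = ((11−1)/6)² = 2.778
te_HVAC install = (9 + 4·12 + 27)/6 = 84/6 = 14; σ²_HVAC install = ((27−9)/6)² = 9.000
te_Insulation = (1 + 4·4 + 13)/6 = 30/6 = 5; σ²_Insulation = ((13−1)/6)² = 4.000
te_Drywall = (8 + 4·11 + 14)/6 = 66/6 = 11; σ²_Drywall = ((14−8)/6)² = 1.000
te_Painting = (2 + 4·5 + 20)/6 = 42/6 = 7; σ²_Painting = ((20−2)/6)² = 9.000
te_Flooring = (1 + 4·6 + 11)/6 = 36/6 = 6; σ²_Flooring = ((11−1)/6)² = 2.778

Forward pass:
ES_Electrical rough-in = 0; EF_Electrical rough-in = 14
ES_Plumbing rough-in = 0; EF_Plumbing rough-in = 4
ES_HVAC install = 0; EF_HVAC install = 14
ES_Insulation = 4; EF_Insulation = 4+5 = 9
ES_Drywall = 14; EF_Drywall = 14+11 = 25
ES_Painting = max(EF_Electrical rough-in=14, EF_HVAC install=14) = 14; EF_Painting = 14+7 = 21
ES_Flooring = max(EF_Electrical rough-in=14, EF_Insulation=9, EF_Drywall=25, EF_Painting=21) = 25; EF_Flooring = 25+6 = 31
Expected project duration μ = 31 weeks. Critical path: HVAC install → Drywall → Flooring.

Variance along critical path = 9.000 + 1.000 + 2.778 = 12.778; σ = 3.575 weeks.
D = μ + z·σ = 31 + 1.036·3.575 = 34.7 weeks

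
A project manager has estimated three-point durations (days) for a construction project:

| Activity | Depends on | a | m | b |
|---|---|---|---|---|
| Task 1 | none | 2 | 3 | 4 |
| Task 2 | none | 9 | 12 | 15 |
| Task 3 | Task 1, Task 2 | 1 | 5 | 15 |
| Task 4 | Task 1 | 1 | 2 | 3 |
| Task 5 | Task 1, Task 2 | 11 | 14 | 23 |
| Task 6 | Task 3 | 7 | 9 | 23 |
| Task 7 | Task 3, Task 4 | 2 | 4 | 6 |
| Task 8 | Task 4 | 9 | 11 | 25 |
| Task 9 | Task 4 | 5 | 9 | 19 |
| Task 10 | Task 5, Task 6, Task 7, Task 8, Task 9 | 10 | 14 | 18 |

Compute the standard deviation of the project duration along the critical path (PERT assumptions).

te_Task 1 = (2 + 4·3 + 4)/6 = 18/6 = 3; σ²_Task 1 = ((4−2)/6)² = 0.111
te_Task 2 = (9 + 4·12 + 15)/6 = 72/6 = 12; σ²_Task 2 = ((15−9)/6)² = 1.000
te_Task 3 = (1 + 4·5 + 15)/6 = 36/6 = 6; σ²_Task 3 = ((15−1)/6)² = 5.444
te_Task 4 = (1 + 4·2 + 3)/6 = 12/6 = 2; σ²_Task 4 = ((3−1)/6)² = 0.111
te_Task 5 = (11 + 4·14 + 23)/6 = 90/6 = 15; σ²_Task 5 = ((23−11)/6)² = 4.000
te_Task 6 = (7 + 4·9 + 23)/6 = 66/6 = 11; σ²_Task 6 = ((23−7)/6)² = 7.111
te_Task 7 = (2 + 4·4 + 6)/6 = 24/6 = 4; σ²_Task 7 = ((6−2)/6)² = 0.444
te_Task 8 = (9 + 4·11 + 25)/6 = 78/6 = 13; σ²_Task 8 = ((25−9)/6)² = 7.111
te_Task 9 = (5 + 4·9 + 19)/6 = 60/6 = 10; σ²_Task 9 = ((19−5)/6)² = 5.444
te_Task 10 = (10 + 4·14 + 18)/6 = 84/6 = 14; σ²_Task 10 = ((18−10)/6)² = 1.778

Forward pass:
ES_Task 1 = 0; EF_Task 1 = 3
ES_Task 2 = 0; EF_Task 2 = 12
ES_Task 3 = max(EF_Task 1=3, EF_Task 2=12) = 12; EF_Task 3 = 12+6 = 18
ES_Task 4 = 3; EF_Task 4 = 3+2 = 5
ES_Task 5 = max(EF_Task 1=3, EF_Task 2=12) = 12; EF_Task 5 = 12+15 = 27
ES_Task 6 = 18; EF_Task 6 = 18+11 = 29
ES_Task 7 = max(EF_Task 3=18, EF_Task 4=5) = 18; EF_Task 7 = 18+4 = 22
ES_Task 8 = 5; EF_Task 8 = 5+13 = 18
ES_Task 9 = 5; EF_Task 9 = 5+10 = 15
ES_Task 10 = max(EF_Task 5=27, EF_Task 6=29, EF_Task 7=22, EF_Task 8=18, EF_Task 9=15) = 29; EF_Task 10 = 29+14 = 43
Expected project duration μ = 43 days. Critical path: Task 2 → Task 3 → Task 6 → Task 10.

Variance along critical path = 1.000 + 5.444 + 7.111 + 1.778 = 15.333
σ = √15.333 = 3.916 days

3.92 days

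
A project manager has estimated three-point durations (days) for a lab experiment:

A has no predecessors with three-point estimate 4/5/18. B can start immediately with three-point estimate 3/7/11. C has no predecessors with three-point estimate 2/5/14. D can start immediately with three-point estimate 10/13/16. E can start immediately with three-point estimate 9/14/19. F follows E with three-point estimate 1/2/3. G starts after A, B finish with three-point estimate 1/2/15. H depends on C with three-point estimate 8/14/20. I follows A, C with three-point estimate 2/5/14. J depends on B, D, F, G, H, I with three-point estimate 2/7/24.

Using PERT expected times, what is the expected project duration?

te_A = (4 + 4·5 + 18)/6 = 42/6 = 7
te_B = (3 + 4·7 + 11)/6 = 42/6 = 7
te_C = (2 + 4·5 + 14)/6 = 36/6 = 6
te_D = (10 + 4·13 + 16)/6 = 78/6 = 13
te_E = (9 + 4·14 + 19)/6 = 84/6 = 14
te_F = (1 + 4·2 + 3)/6 = 12/6 = 2
te_G = (1 + 4·2 + 15)/6 = 24/6 = 4
te_H = (8 + 4·14 + 20)/6 = 84/6 = 14
te_I = (2 + 4·5 + 14)/6 = 36/6 = 6
te_J = (2 + 4·7 + 24)/6 = 54/6 = 9

Forward pass:
ES_A = 0; EF_A = 7
ES_B = 0; EF_B = 7
ES_C = 0; EF_C = 6
ES_D = 0; EF_D = 13
ES_E = 0; EF_E = 14
ES_F = 14; EF_F = 14+2 = 16
ES_G = max(EF_A=7, EF_B=7) = 7; EF_G = 7+4 = 11
ES_H = 6; EF_H = 6+14 = 20
ES_I = max(EF_A=7, EF_C=6) = 7; EF_I = 7+6 = 13
ES_J = max(EF_B=7, EF_D=13, EF_F=16, EF_G=11, EF_H=20, EF_I=13) = 20; EF_J = 20+9 = 29
Expected project duration μ = 29 days. Critical path: C → H → J.

29 days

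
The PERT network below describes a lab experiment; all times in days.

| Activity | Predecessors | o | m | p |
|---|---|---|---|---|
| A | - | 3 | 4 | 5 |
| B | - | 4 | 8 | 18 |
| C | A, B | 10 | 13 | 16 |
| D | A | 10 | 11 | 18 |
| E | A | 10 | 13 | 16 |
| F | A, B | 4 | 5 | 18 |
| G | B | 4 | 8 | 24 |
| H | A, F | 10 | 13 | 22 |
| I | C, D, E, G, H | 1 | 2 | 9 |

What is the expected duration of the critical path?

te_A = (3 + 4·4 + 5)/6 = 24/6 = 4
te_B = (4 + 4·8 + 18)/6 = 54/6 = 9
te_C = (10 + 4·13 + 16)/6 = 78/6 = 13
te_D = (10 + 4·11 + 18)/6 = 72/6 = 12
te_E = (10 + 4·13 + 16)/6 = 78/6 = 13
te_F = (4 + 4·5 + 18)/6 = 42/6 = 7
te_G = (4 + 4·8 + 24)/6 = 60/6 = 10
te_H = (10 + 4·13 + 22)/6 = 84/6 = 14
te_I = (1 + 4·2 + 9)/6 = 18/6 = 3

Forward pass:
ES_A = 0; EF_A = 4
ES_B = 0; EF_B = 9
ES_C = max(EF_A=4, EF_B=9) = 9; EF_C = 9+13 = 22
ES_D = 4; EF_D = 4+12 = 16
ES_E = 4; EF_E = 4+13 = 17
ES_F = max(EF_A=4, EF_B=9) = 9; EF_F = 9+7 = 16
ES_G = 9; EF_G = 9+10 = 19
ES_H = max(EF_A=4, EF_F=16) = 16; EF_H = 16+14 = 30
ES_I = max(EF_C=22, EF_D=16, EF_E=17, EF_G=19, EF_H=30) = 30; EF_I = 30+3 = 33
Expected project duration μ = 33 days. Critical path: B → F → H → I.

33 days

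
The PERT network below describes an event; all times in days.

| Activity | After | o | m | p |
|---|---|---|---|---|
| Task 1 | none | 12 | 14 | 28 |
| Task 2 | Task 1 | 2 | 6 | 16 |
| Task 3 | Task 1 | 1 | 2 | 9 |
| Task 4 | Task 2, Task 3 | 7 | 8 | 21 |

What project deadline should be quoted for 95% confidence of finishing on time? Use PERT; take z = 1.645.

40.0 days

te_Task 1 = (12 + 4·14 + 28)/6 = 96/6 = 16; σ²_Task 1 = ((28−12)/6)² = 7.111
te_Task 2 = (2 + 4·6 + 16)/6 = 42/6 = 7; σ²_Task 2 = ((16−2)/6)² = 5.444
te_Task 3 = (1 + 4·2 + 9)/6 = 18/6 = 3; σ²_Task 3 = ((9−1)/6)² = 1.778
te_Task 4 = (7 + 4·8 + 21)/6 = 60/6 = 10; σ²_Task 4 = ((21−7)/6)² = 5.444

Forward pass:
ES_Task 1 = 0; EF_Task 1 = 16
ES_Task 2 = 16; EF_Task 2 = 16+7 = 23
ES_Task 3 = 16; EF_Task 3 = 16+3 = 19
ES_Task 4 = max(EF_Task 2=23, EF_Task 3=19) = 23; EF_Task 4 = 23+10 = 33
Expected project duration μ = 33 days. Critical path: Task 1 → Task 2 → Task 4.

Variance along critical path = 7.111 + 5.444 + 5.444 = 18.000; σ = 4.243 days.
D = μ + z·σ = 33 + 1.645·4.243 = 40.0 days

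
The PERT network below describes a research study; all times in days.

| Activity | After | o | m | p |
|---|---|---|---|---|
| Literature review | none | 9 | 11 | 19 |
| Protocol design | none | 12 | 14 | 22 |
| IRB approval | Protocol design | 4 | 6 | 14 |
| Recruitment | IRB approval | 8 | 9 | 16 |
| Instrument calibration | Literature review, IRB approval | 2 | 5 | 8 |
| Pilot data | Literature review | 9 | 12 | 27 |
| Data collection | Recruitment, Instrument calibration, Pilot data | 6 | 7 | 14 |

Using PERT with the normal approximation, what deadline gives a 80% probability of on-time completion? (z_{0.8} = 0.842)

te_Literature review = (9 + 4·11 + 19)/6 = 72/6 = 12; σ²_Literature review = ((19−9)/6)² = 2.778
te_Protocol design = (12 + 4·14 + 22)/6 = 90/6 = 15; σ²_Protocol design = ((22−12)/6)² = 2.778
te_IRB approval = (4 + 4·6 + 14)/6 = 42/6 = 7; σ²_IRB approval = ((14−4)/6)² = 2.778
te_Recruitment = (8 + 4·9 + 16)/6 = 60/6 = 10; σ²_Recruitment = ((16−8)/6)² = 1.778
te_Instrument calibration = (2 + 4·5 + 8)/6 = 30/6 = 5; σ²_Instrument calibration = ((8−2)/6)² = 1.000
te_Pilot data = (9 + 4·12 + 27)/6 = 84/6 = 14; σ²_Pilot data = ((27−9)/6)² = 9.000
te_Data collection = (6 + 4·7 + 14)/6 = 48/6 = 8; σ²_Data collection = ((14−6)/6)² = 1.778

Forward pass:
ES_Literature review = 0; EF_Literature review = 12
ES_Protocol design = 0; EF_Protocol design = 15
ES_IRB approval = 15; EF_IRB approval = 15+7 = 22
ES_Recruitment = 22; EF_Recruitment = 22+10 = 32
ES_Instrument calibration = max(EF_Literature review=12, EF_IRB approval=22) = 22; EF_Instrument calibration = 22+5 = 27
ES_Pilot data = 12; EF_Pilot data = 12+14 = 26
ES_Data collection = max(EF_Recruitment=32, EF_Instrument calibration=27, EF_Pilot data=26) = 32; EF_Data collection = 32+8 = 40
Expected project duration μ = 40 days. Critical path: Protocol design → IRB approval → Recruitment → Data collection.

Variance along critical path = 2.778 + 2.778 + 1.778 + 1.778 = 9.111; σ = 3.018 days.
D = μ + z·σ = 40 + 0.842·3.018 = 42.5 days

42.5 days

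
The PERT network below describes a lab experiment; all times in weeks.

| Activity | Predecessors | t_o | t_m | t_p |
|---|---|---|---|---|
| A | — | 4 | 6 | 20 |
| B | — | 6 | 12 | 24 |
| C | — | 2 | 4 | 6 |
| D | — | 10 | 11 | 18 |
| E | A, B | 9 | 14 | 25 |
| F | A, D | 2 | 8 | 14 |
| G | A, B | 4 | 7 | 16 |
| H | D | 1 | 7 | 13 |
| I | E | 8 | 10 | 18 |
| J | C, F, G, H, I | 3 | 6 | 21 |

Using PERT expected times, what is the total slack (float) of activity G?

te_A = (4 + 4·6 + 20)/6 = 48/6 = 8
te_B = (6 + 4·12 + 24)/6 = 78/6 = 13
te_C = (2 + 4·4 + 6)/6 = 24/6 = 4
te_D = (10 + 4·11 + 18)/6 = 72/6 = 12
te_E = (9 + 4·14 + 25)/6 = 90/6 = 15
te_F = (2 + 4·8 + 14)/6 = 48/6 = 8
te_G = (4 + 4·7 + 16)/6 = 48/6 = 8
te_H = (1 + 4·7 + 13)/6 = 42/6 = 7
te_I = (8 + 4·10 + 18)/6 = 66/6 = 11
te_J = (3 + 4·6 + 21)/6 = 48/6 = 8

Forward pass:
ES_A = 0; EF_A = 8
ES_B = 0; EF_B = 13
ES_C = 0; EF_C = 4
ES_D = 0; EF_D = 12
ES_E = max(EF_A=8, EF_B=13) = 13; EF_E = 13+15 = 28
ES_F = max(EF_A=8, EF_D=12) = 12; EF_F = 12+8 = 20
ES_G = max(EF_A=8, EF_B=13) = 13; EF_G = 13+8 = 21
ES_H = 12; EF_H = 12+7 = 19
ES_I = 28; EF_I = 28+11 = 39
ES_J = max(EF_C=4, EF_F=20, EF_G=21, EF_H=19, EF_I=39) = 39; EF_J = 39+8 = 47
Expected project duration μ = 47 weeks. Critical path: B → E → I → J.

Backward pass:
LF_J = 47; LS_J = 47−8 = 39
LF_I = LS_J = 39; LS_I = 39−11 = 28
LF_H = LS_J = 39; LS_H = 39−7 = 32
LF_G = LS_J = 39; LS_G = 39−8 = 31
LF_F = LS_J = 39; LS_F = 39−8 = 31
LF_E = LS_I = 28; LS_E = 28−15 = 13
LF_D = min(LS_F=31, LS_H=32) = 31; LS_D = 31−12 = 19
LF_C = LS_J = 39; LS_C = 39−4 = 35
LF_B = min(LS_E=13, LS_G=31) = 13; LS_B = 13−13 = 0
LF_A = min(LS_E=13, LS_F=31, LS_G=31) = 13; LS_A = 13−8 = 5
Slack_G = LS_G − ES_G = 31 − 13 = 18

18 weeks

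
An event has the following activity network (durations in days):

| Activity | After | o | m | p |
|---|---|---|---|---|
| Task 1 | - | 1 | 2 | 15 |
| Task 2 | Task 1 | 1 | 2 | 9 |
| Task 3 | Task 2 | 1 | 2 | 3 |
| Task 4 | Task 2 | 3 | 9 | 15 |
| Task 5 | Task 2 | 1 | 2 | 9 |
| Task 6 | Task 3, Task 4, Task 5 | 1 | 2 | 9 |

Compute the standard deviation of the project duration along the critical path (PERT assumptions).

te_Task 1 = (1 + 4·2 + 15)/6 = 24/6 = 4; σ²_Task 1 = ((15−1)/6)² = 5.444
te_Task 2 = (1 + 4·2 + 9)/6 = 18/6 = 3; σ²_Task 2 = ((9−1)/6)² = 1.778
te_Task 3 = (1 + 4·2 + 3)/6 = 12/6 = 2; σ²_Task 3 = ((3−1)/6)² = 0.111
te_Task 4 = (3 + 4·9 + 15)/6 = 54/6 = 9; σ²_Task 4 = ((15−3)/6)² = 4.000
te_Task 5 = (1 + 4·2 + 9)/6 = 18/6 = 3; σ²_Task 5 = ((9−1)/6)² = 1.778
te_Task 6 = (1 + 4·2 + 9)/6 = 18/6 = 3; σ²_Task 6 = ((9−1)/6)² = 1.778

Forward pass:
ES_Task 1 = 0; EF_Task 1 = 4
ES_Task 2 = 4; EF_Task 2 = 4+3 = 7
ES_Task 3 = 7; EF_Task 3 = 7+2 = 9
ES_Task 4 = 7; EF_Task 4 = 7+9 = 16
ES_Task 5 = 7; EF_Task 5 = 7+3 = 10
ES_Task 6 = max(EF_Task 3=9, EF_Task 4=16, EF_Task 5=10) = 16; EF_Task 6 = 16+3 = 19
Expected project duration μ = 19 days. Critical path: Task 1 → Task 2 → Task 4 → Task 6.

Variance along critical path = 5.444 + 1.778 + 4.000 + 1.778 = 13.000
σ = √13.000 = 3.606 days

3.61 days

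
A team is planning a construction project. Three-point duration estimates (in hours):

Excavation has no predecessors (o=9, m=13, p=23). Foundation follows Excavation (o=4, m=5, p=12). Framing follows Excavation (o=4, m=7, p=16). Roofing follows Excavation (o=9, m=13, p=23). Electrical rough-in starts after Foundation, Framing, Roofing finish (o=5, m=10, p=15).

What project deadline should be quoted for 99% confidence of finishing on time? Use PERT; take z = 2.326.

46.6 hours

te_Excavation = (9 + 4·13 + 23)/6 = 84/6 = 14; σ²_Excavation = ((23−9)/6)² = 5.444
te_Foundation = (4 + 4·5 + 12)/6 = 36/6 = 6; σ²_Foundation = ((12−4)/6)² = 1.778
te_Framing = (4 + 4·7 + 16)/6 = 48/6 = 8; σ²_Framing = ((16−4)/6)² = 4.000
te_Roofing = (9 + 4·13 + 23)/6 = 84/6 = 14; σ²_Roofing = ((23−9)/6)² = 5.444
te_Electrical rough-in = (5 + 4·10 + 15)/6 = 60/6 = 10; σ²_Electrical rough-in = ((15−5)/6)² = 2.778

Forward pass:
ES_Excavation = 0; EF_Excavation = 14
ES_Foundation = 14; EF_Foundation = 14+6 = 20
ES_Framing = 14; EF_Framing = 14+8 = 22
ES_Roofing = 14; EF_Roofing = 14+14 = 28
ES_Electrical rough-in = max(EF_Foundation=20, EF_Framing=22, EF_Roofing=28) = 28; EF_Electrical rough-in = 28+10 = 38
Expected project duration μ = 38 hours. Critical path: Excavation → Roofing → Electrical rough-in.

Variance along critical path = 5.444 + 5.444 + 2.778 = 13.667; σ = 3.697 hours.
D = μ + z·σ = 38 + 2.326·3.697 = 46.6 hours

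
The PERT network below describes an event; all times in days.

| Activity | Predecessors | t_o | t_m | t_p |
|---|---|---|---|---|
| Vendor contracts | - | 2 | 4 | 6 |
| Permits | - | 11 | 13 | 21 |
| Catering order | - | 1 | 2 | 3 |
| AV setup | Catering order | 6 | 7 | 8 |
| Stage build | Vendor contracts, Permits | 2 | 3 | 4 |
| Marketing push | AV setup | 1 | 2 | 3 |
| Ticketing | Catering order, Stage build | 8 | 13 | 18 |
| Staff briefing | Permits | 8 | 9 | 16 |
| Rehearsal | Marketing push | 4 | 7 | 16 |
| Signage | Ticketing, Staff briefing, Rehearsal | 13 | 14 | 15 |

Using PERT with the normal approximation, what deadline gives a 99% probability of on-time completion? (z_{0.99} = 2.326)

te_Vendor contracts = (2 + 4·4 + 6)/6 = 24/6 = 4; σ²_Vendor contracts = ((6−2)/6)² = 0.444
te_Permits = (11 + 4·13 + 21)/6 = 84/6 = 14; σ²_Permits = ((21−11)/6)² = 2.778
te_Catering order = (1 + 4·2 + 3)/6 = 12/6 = 2; σ²_Catering order = ((3−1)/6)² = 0.111
te_AV setup = (6 + 4·7 + 8)/6 = 42/6 = 7; σ²_AV setup = ((8−6)/6)² = 0.111
te_Stage build = (2 + 4·3 + 4)/6 = 18/6 = 3; σ²_Stage build = ((4−2)/6)² = 0.111
te_Marketing push = (1 + 4·2 + 3)/6 = 12/6 = 2; σ²_Marketing push = ((3−1)/6)² = 0.111
te_Ticketing = (8 + 4·13 + 18)/6 = 78/6 = 13; σ²_Ticketing = ((18−8)/6)² = 2.778
te_Staff briefing = (8 + 4·9 + 16)/6 = 60/6 = 10; σ²_Staff briefing = ((16−8)/6)² = 1.778
te_Rehearsal = (4 + 4·7 + 16)/6 = 48/6 = 8; σ²_Rehearsal = ((16−4)/6)² = 4.000
te_Signage = (13 + 4·14 + 15)/6 = 84/6 = 14; σ²_Signage = ((15−13)/6)² = 0.111

Forward pass:
ES_Vendor contracts = 0; EF_Vendor contracts = 4
ES_Permits = 0; EF_Permits = 14
ES_Catering order = 0; EF_Catering order = 2
ES_AV setup = 2; EF_AV setup = 2+7 = 9
ES_Stage build = max(EF_Vendor contracts=4, EF_Permits=14) = 14; EF_Stage build = 14+3 = 17
ES_Marketing push = 9; EF_Marketing push = 9+2 = 11
ES_Ticketing = max(EF_Catering order=2, EF_Stage build=17) = 17; EF_Ticketing = 17+13 = 30
ES_Staff briefing = 14; EF_Staff briefing = 14+10 = 24
ES_Rehearsal = 11; EF_Rehearsal = 11+8 = 19
ES_Signage = max(EF_Ticketing=30, EF_Staff briefing=24, EF_Rehearsal=19) = 30; EF_Signage = 30+14 = 44
Expected project duration μ = 44 days. Critical path: Permits → Stage build → Ticketing → Signage.

Variance along critical path = 2.778 + 0.111 + 2.778 + 0.111 = 5.778; σ = 2.404 days.
D = μ + z·σ = 44 + 2.326·2.404 = 49.6 days

49.6 days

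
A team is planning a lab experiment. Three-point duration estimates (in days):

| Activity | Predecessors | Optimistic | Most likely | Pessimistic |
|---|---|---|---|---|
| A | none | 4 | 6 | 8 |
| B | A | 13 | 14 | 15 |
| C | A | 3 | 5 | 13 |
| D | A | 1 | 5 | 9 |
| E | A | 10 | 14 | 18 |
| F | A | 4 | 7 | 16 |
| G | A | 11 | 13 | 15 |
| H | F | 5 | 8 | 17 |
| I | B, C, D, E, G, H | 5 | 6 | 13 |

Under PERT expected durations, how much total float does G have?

4 days

te_A = (4 + 4·6 + 8)/6 = 36/6 = 6
te_B = (13 + 4·14 + 15)/6 = 84/6 = 14
te_C = (3 + 4·5 + 13)/6 = 36/6 = 6
te_D = (1 + 4·5 + 9)/6 = 30/6 = 5
te_E = (10 + 4·14 + 18)/6 = 84/6 = 14
te_F = (4 + 4·7 + 16)/6 = 48/6 = 8
te_G = (11 + 4·13 + 15)/6 = 78/6 = 13
te_H = (5 + 4·8 + 17)/6 = 54/6 = 9
te_I = (5 + 4·6 + 13)/6 = 42/6 = 7

Forward pass:
ES_A = 0; EF_A = 6
ES_B = 6; EF_B = 6+14 = 20
ES_C = 6; EF_C = 6+6 = 12
ES_D = 6; EF_D = 6+5 = 11
ES_E = 6; EF_E = 6+14 = 20
ES_F = 6; EF_F = 6+8 = 14
ES_G = 6; EF_G = 6+13 = 19
ES_H = 14; EF_H = 14+9 = 23
ES_I = max(EF_B=20, EF_C=12, EF_D=11, EF_E=20, EF_G=19, EF_H=23) = 23; EF_I = 23+7 = 30
Expected project duration μ = 30 days. Critical path: A → F → H → I.

Backward pass:
LF_I = 30; LS_I = 30−7 = 23
LF_H = LS_I = 23; LS_H = 23−9 = 14
LF_G = LS_I = 23; LS_G = 23−13 = 10
LF_F = LS_H = 14; LS_F = 14−8 = 6
LF_E = LS_I = 23; LS_E = 23−14 = 9
LF_D = LS_I = 23; LS_D = 23−5 = 18
LF_C = LS_I = 23; LS_C = 23−6 = 17
LF_B = LS_I = 23; LS_B = 23−14 = 9
LF_A = min(LS_B=9, LS_C=17, LS_D=18, LS_E=9, LS_F=6, LS_G=10) = 6; LS_A = 6−6 = 0
Slack_G = LS_G − ES_G = 10 − 6 = 4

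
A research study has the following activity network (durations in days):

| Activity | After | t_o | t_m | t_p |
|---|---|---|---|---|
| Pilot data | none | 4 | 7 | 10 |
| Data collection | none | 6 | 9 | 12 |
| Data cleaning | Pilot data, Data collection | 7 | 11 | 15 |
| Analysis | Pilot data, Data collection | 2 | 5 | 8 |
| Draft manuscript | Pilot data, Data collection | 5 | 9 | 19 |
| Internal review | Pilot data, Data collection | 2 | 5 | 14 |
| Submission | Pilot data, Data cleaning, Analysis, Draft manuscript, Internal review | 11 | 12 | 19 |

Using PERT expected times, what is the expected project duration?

te_Pilot data = (4 + 4·7 + 10)/6 = 42/6 = 7
te_Data collection = (6 + 4·9 + 12)/6 = 54/6 = 9
te_Data cleaning = (7 + 4·11 + 15)/6 = 66/6 = 11
te_Analysis = (2 + 4·5 + 8)/6 = 30/6 = 5
te_Draft manuscript = (5 + 4·9 + 19)/6 = 60/6 = 10
te_Internal review = (2 + 4·5 + 14)/6 = 36/6 = 6
te_Submission = (11 + 4·12 + 19)/6 = 78/6 = 13

Forward pass:
ES_Pilot data = 0; EF_Pilot data = 7
ES_Data collection = 0; EF_Data collection = 9
ES_Data cleaning = max(EF_Pilot data=7, EF_Data collection=9) = 9; EF_Data cleaning = 9+11 = 20
ES_Analysis = max(EF_Pilot data=7, EF_Data collection=9) = 9; EF_Analysis = 9+5 = 14
ES_Draft manuscript = max(EF_Pilot data=7, EF_Data collection=9) = 9; EF_Draft manuscript = 9+10 = 19
ES_Internal review = max(EF_Pilot data=7, EF_Data collection=9) = 9; EF_Internal review = 9+6 = 15
ES_Submission = max(EF_Pilot data=7, EF_Data cleaning=20, EF_Analysis=14, EF_Draft manuscript=19, EF_Internal review=15) = 20; EF_Submission = 20+13 = 33
Expected project duration μ = 33 days. Critical path: Data collection → Data cleaning → Submission.

33 days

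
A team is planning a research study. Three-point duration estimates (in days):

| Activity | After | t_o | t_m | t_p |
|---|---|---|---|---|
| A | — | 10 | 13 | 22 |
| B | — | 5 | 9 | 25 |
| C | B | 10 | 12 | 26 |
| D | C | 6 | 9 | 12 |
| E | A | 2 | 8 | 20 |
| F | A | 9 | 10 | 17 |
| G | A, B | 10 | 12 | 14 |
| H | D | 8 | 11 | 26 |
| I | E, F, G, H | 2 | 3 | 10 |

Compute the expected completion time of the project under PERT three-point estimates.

51 days

te_A = (10 + 4·13 + 22)/6 = 84/6 = 14
te_B = (5 + 4·9 + 25)/6 = 66/6 = 11
te_C = (10 + 4·12 + 26)/6 = 84/6 = 14
te_D = (6 + 4·9 + 12)/6 = 54/6 = 9
te_E = (2 + 4·8 + 20)/6 = 54/6 = 9
te_F = (9 + 4·10 + 17)/6 = 66/6 = 11
te_G = (10 + 4·12 + 14)/6 = 72/6 = 12
te_H = (8 + 4·11 + 26)/6 = 78/6 = 13
te_I = (2 + 4·3 + 10)/6 = 24/6 = 4

Forward pass:
ES_A = 0; EF_A = 14
ES_B = 0; EF_B = 11
ES_C = 11; EF_C = 11+14 = 25
ES_D = 25; EF_D = 25+9 = 34
ES_E = 14; EF_E = 14+9 = 23
ES_F = 14; EF_F = 14+11 = 25
ES_G = max(EF_A=14, EF_B=11) = 14; EF_G = 14+12 = 26
ES_H = 34; EF_H = 34+13 = 47
ES_I = max(EF_E=23, EF_F=25, EF_G=26, EF_H=47) = 47; EF_I = 47+4 = 51
Expected project duration μ = 51 days. Critical path: B → C → D → H → I.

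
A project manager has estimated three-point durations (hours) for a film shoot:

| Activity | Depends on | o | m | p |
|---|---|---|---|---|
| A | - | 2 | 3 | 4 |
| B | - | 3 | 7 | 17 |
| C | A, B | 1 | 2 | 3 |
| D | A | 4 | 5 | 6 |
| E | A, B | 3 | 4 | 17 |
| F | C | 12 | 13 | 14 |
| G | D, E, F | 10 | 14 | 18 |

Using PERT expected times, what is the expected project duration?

te_A = (2 + 4·3 + 4)/6 = 18/6 = 3
te_B = (3 + 4·7 + 17)/6 = 48/6 = 8
te_C = (1 + 4·2 + 3)/6 = 12/6 = 2
te_D = (4 + 4·5 + 6)/6 = 30/6 = 5
te_E = (3 + 4·4 + 17)/6 = 36/6 = 6
te_F = (12 + 4·13 + 14)/6 = 78/6 = 13
te_G = (10 + 4·14 + 18)/6 = 84/6 = 14

Forward pass:
ES_A = 0; EF_A = 3
ES_B = 0; EF_B = 8
ES_C = max(EF_A=3, EF_B=8) = 8; EF_C = 8+2 = 10
ES_D = 3; EF_D = 3+5 = 8
ES_E = max(EF_A=3, EF_B=8) = 8; EF_E = 8+6 = 14
ES_F = 10; EF_F = 10+13 = 23
ES_G = max(EF_D=8, EF_E=14, EF_F=23) = 23; EF_G = 23+14 = 37
Expected project duration μ = 37 hours. Critical path: B → C → F → G.

37 hours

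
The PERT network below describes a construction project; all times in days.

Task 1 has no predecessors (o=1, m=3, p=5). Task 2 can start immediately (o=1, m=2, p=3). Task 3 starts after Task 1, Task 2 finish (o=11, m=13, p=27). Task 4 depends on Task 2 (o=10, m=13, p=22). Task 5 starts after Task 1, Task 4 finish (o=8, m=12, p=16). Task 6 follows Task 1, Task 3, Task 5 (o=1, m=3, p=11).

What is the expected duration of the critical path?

te_Task 1 = (1 + 4·3 + 5)/6 = 18/6 = 3
te_Task 2 = (1 + 4·2 + 3)/6 = 12/6 = 2
te_Task 3 = (11 + 4·13 + 27)/6 = 90/6 = 15
te_Task 4 = (10 + 4·13 + 22)/6 = 84/6 = 14
te_Task 5 = (8 + 4·12 + 16)/6 = 72/6 = 12
te_Task 6 = (1 + 4·3 + 11)/6 = 24/6 = 4

Forward pass:
ES_Task 1 = 0; EF_Task 1 = 3
ES_Task 2 = 0; EF_Task 2 = 2
ES_Task 3 = max(EF_Task 1=3, EF_Task 2=2) = 3; EF_Task 3 = 3+15 = 18
ES_Task 4 = 2; EF_Task 4 = 2+14 = 16
ES_Task 5 = max(EF_Task 1=3, EF_Task 4=16) = 16; EF_Task 5 = 16+12 = 28
ES_Task 6 = max(EF_Task 1=3, EF_Task 3=18, EF_Task 5=28) = 28; EF_Task 6 = 28+4 = 32
Expected project duration μ = 32 days. Critical path: Task 2 → Task 4 → Task 5 → Task 6.

32 days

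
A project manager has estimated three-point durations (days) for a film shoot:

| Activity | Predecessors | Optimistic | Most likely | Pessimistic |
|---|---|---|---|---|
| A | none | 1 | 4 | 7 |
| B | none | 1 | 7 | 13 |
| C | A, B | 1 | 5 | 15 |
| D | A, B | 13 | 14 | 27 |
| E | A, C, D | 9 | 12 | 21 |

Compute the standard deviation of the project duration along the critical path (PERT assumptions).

te_A = (1 + 4·4 + 7)/6 = 24/6 = 4; σ²_A = ((7−1)/6)² = 1.000
te_B = (1 + 4·7 + 13)/6 = 42/6 = 7; σ²_B = ((13−1)/6)² = 4.000
te_C = (1 + 4·5 + 15)/6 = 36/6 = 6; σ²_C = ((15−1)/6)² = 5.444
te_D = (13 + 4·14 + 27)/6 = 96/6 = 16; σ²_D = ((27−13)/6)² = 5.444
te_E = (9 + 4·12 + 21)/6 = 78/6 = 13; σ²_E = ((21−9)/6)² = 4.000

Forward pass:
ES_A = 0; EF_A = 4
ES_B = 0; EF_B = 7
ES_C = max(EF_A=4, EF_B=7) = 7; EF_C = 7+6 = 13
ES_D = max(EF_A=4, EF_B=7) = 7; EF_D = 7+16 = 23
ES_E = max(EF_A=4, EF_C=13, EF_D=23) = 23; EF_E = 23+13 = 36
Expected project duration μ = 36 days. Critical path: B → D → E.

Variance along critical path = 4.000 + 5.444 + 4.000 = 13.444
σ = √13.444 = 3.667 days

3.67 days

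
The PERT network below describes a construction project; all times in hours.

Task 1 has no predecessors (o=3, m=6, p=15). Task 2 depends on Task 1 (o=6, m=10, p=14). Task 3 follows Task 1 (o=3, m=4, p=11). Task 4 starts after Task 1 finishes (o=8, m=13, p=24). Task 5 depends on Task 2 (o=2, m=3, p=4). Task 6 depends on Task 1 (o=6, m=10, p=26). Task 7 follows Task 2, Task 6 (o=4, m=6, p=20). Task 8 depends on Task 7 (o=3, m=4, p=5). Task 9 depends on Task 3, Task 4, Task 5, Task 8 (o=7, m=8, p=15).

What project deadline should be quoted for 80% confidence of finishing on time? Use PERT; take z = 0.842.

44.1 hours

te_Task 1 = (3 + 4·6 + 15)/6 = 42/6 = 7; σ²_Task 1 = ((15−3)/6)² = 4.000
te_Task 2 = (6 + 4·10 + 14)/6 = 60/6 = 10; σ²_Task 2 = ((14−6)/6)² = 1.778
te_Task 3 = (3 + 4·4 + 11)/6 = 30/6 = 5; σ²_Task 3 = ((11−3)/6)² = 1.778
te_Task 4 = (8 + 4·13 + 24)/6 = 84/6 = 14; σ²_Task 4 = ((24−8)/6)² = 7.111
te_Task 5 = (2 + 4·3 + 4)/6 = 18/6 = 3; σ²_Task 5 = ((4−2)/6)² = 0.111
te_Task 6 = (6 + 4·10 + 26)/6 = 72/6 = 12; σ²_Task 6 = ((26−6)/6)² = 11.111
te_Task 7 = (4 + 4·6 + 20)/6 = 48/6 = 8; σ²_Task 7 = ((20−4)/6)² = 7.111
te_Task 8 = (3 + 4·4 + 5)/6 = 24/6 = 4; σ²_Task 8 = ((5−3)/6)² = 0.111
te_Task 9 = (7 + 4·8 + 15)/6 = 54/6 = 9; σ²_Task 9 = ((15−7)/6)² = 1.778

Forward pass:
ES_Task 1 = 0; EF_Task 1 = 7
ES_Task 2 = 7; EF_Task 2 = 7+10 = 17
ES_Task 3 = 7; EF_Task 3 = 7+5 = 12
ES_Task 4 = 7; EF_Task 4 = 7+14 = 21
ES_Task 5 = 17; EF_Task 5 = 17+3 = 20
ES_Task 6 = 7; EF_Task 6 = 7+12 = 19
ES_Task 7 = max(EF_Task 2=17, EF_Task 6=19) = 19; EF_Task 7 = 19+8 = 27
ES_Task 8 = 27; EF_Task 8 = 27+4 = 31
ES_Task 9 = max(EF_Task 3=12, EF_Task 4=21, EF_Task 5=20, EF_Task 8=31) = 31; EF_Task 9 = 31+9 = 40
Expected project duration μ = 40 hours. Critical path: Task 1 → Task 6 → Task 7 → Task 8 → Task 9.

Variance along critical path = 4.000 + 11.111 + 7.111 + 0.111 + 1.778 = 24.111; σ = 4.910 hours.
D = μ + z·σ = 40 + 0.842·4.910 = 44.1 hours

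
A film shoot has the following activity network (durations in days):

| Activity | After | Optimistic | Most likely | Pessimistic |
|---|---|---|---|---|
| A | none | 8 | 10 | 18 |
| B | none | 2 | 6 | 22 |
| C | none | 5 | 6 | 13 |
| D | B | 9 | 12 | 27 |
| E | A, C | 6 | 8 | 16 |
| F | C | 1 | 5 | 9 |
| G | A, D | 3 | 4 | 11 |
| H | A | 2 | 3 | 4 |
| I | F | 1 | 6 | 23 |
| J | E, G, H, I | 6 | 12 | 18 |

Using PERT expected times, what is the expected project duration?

39 days

te_A = (8 + 4·10 + 18)/6 = 66/6 = 11
te_B = (2 + 4·6 + 22)/6 = 48/6 = 8
te_C = (5 + 4·6 + 13)/6 = 42/6 = 7
te_D = (9 + 4·12 + 27)/6 = 84/6 = 14
te_E = (6 + 4·8 + 16)/6 = 54/6 = 9
te_F = (1 + 4·5 + 9)/6 = 30/6 = 5
te_G = (3 + 4·4 + 11)/6 = 30/6 = 5
te_H = (2 + 4·3 + 4)/6 = 18/6 = 3
te_I = (1 + 4·6 + 23)/6 = 48/6 = 8
te_J = (6 + 4·12 + 18)/6 = 72/6 = 12

Forward pass:
ES_A = 0; EF_A = 11
ES_B = 0; EF_B = 8
ES_C = 0; EF_C = 7
ES_D = 8; EF_D = 8+14 = 22
ES_E = max(EF_A=11, EF_C=7) = 11; EF_E = 11+9 = 20
ES_F = 7; EF_F = 7+5 = 12
ES_G = max(EF_A=11, EF_D=22) = 22; EF_G = 22+5 = 27
ES_H = 11; EF_H = 11+3 = 14
ES_I = 12; EF_I = 12+8 = 20
ES_J = max(EF_E=20, EF_G=27, EF_H=14, EF_I=20) = 27; EF_J = 27+12 = 39
Expected project duration μ = 39 days. Critical path: B → D → G → J.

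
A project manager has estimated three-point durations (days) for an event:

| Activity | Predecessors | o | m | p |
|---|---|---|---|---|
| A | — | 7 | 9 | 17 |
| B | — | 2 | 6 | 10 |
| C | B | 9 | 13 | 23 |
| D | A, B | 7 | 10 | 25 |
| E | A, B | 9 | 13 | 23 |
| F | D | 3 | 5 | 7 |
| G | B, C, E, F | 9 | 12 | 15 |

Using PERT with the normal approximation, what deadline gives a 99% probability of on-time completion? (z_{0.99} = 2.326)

47.5 days

te_A = (7 + 4·9 + 17)/6 = 60/6 = 10; σ²_A = ((17−7)/6)² = 2.778
te_B = (2 + 4·6 + 10)/6 = 36/6 = 6; σ²_B = ((10−2)/6)² = 1.778
te_C = (9 + 4·13 + 23)/6 = 84/6 = 14; σ²_C = ((23−9)/6)² = 5.444
te_D = (7 + 4·10 + 25)/6 = 72/6 = 12; σ²_D = ((25−7)/6)² = 9.000
te_E = (9 + 4·13 + 23)/6 = 84/6 = 14; σ²_E = ((23−9)/6)² = 5.444
te_F = (3 + 4·5 + 7)/6 = 30/6 = 5; σ²_F = ((7−3)/6)² = 0.444
te_G = (9 + 4·12 + 15)/6 = 72/6 = 12; σ²_G = ((15−9)/6)² = 1.000

Forward pass:
ES_A = 0; EF_A = 10
ES_B = 0; EF_B = 6
ES_C = 6; EF_C = 6+14 = 20
ES_D = max(EF_A=10, EF_B=6) = 10; EF_D = 10+12 = 22
ES_E = max(EF_A=10, EF_B=6) = 10; EF_E = 10+14 = 24
ES_F = 22; EF_F = 22+5 = 27
ES_G = max(EF_B=6, EF_C=20, EF_E=24, EF_F=27) = 27; EF_G = 27+12 = 39
Expected project duration μ = 39 days. Critical path: A → D → F → G.

Variance along critical path = 2.778 + 9.000 + 0.444 + 1.000 = 13.222; σ = 3.636 days.
D = μ + z·σ = 39 + 2.326·3.636 = 47.5 days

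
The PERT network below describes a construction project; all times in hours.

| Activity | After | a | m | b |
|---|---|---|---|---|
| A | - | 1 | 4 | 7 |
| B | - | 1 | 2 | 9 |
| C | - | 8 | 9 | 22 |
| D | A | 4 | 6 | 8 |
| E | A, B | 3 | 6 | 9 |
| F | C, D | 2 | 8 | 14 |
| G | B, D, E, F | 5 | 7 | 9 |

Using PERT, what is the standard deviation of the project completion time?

te_A = (1 + 4·4 + 7)/6 = 24/6 = 4; σ²_A = ((7−1)/6)² = 1.000
te_B = (1 + 4·2 + 9)/6 = 18/6 = 3; σ²_B = ((9−1)/6)² = 1.778
te_C = (8 + 4·9 + 22)/6 = 66/6 = 11; σ²_C = ((22−8)/6)² = 5.444
te_D = (4 + 4·6 + 8)/6 = 36/6 = 6; σ²_D = ((8−4)/6)² = 0.444
te_E = (3 + 4·6 + 9)/6 = 36/6 = 6; σ²_E = ((9−3)/6)² = 1.000
te_F = (2 + 4·8 + 14)/6 = 48/6 = 8; σ²_F = ((14−2)/6)² = 4.000
te_G = (5 + 4·7 + 9)/6 = 42/6 = 7; σ²_G = ((9−5)/6)² = 0.444

Forward pass:
ES_A = 0; EF_A = 4
ES_B = 0; EF_B = 3
ES_C = 0; EF_C = 11
ES_D = 4; EF_D = 4+6 = 10
ES_E = max(EF_A=4, EF_B=3) = 4; EF_E = 4+6 = 10
ES_F = max(EF_C=11, EF_D=10) = 11; EF_F = 11+8 = 19
ES_G = max(EF_B=3, EF_D=10, EF_E=10, EF_F=19) = 19; EF_G = 19+7 = 26
Expected project duration μ = 26 hours. Critical path: C → F → G.

Variance along critical path = 5.444 + 4.000 + 0.444 = 9.889
σ = √9.889 = 3.145 hours

3.14 hours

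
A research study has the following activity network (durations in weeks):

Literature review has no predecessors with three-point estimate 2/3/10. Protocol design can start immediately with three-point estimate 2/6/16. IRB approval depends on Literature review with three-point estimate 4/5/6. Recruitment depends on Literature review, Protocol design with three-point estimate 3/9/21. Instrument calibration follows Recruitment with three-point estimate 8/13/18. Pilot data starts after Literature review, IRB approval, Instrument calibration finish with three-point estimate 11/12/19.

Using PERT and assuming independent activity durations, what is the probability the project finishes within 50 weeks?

te_Literature review = (2 + 4·3 + 10)/6 = 24/6 = 4; σ²_Literature review = ((10−2)/6)² = 1.778
te_Protocol design = (2 + 4·6 + 16)/6 = 42/6 = 7; σ²_Protocol design = ((16−2)/6)² = 5.444
te_IRB approval = (4 + 4·5 + 6)/6 = 30/6 = 5; σ²_IRB approval = ((6−4)/6)² = 0.111
te_Recruitment = (3 + 4·9 + 21)/6 = 60/6 = 10; σ²_Recruitment = ((21−3)/6)² = 9.000
te_Instrument calibration = (8 + 4·13 + 18)/6 = 78/6 = 13; σ²_Instrument calibration = ((18−8)/6)² = 2.778
te_Pilot data = (11 + 4·12 + 19)/6 = 78/6 = 13; σ²_Pilot data = ((19−11)/6)² = 1.778

Forward pass:
ES_Literature review = 0; EF_Literature review = 4
ES_Protocol design = 0; EF_Protocol design = 7
ES_IRB approval = 4; EF_IRB approval = 4+5 = 9
ES_Recruitment = max(EF_Literature review=4, EF_Protocol design=7) = 7; EF_Recruitment = 7+10 = 17
ES_Instrument calibration = 17; EF_Instrument calibration = 17+13 = 30
ES_Pilot data = max(EF_Literature review=4, EF_IRB approval=9, EF_Instrument calibration=30) = 30; EF_Pilot data = 30+13 = 43
Expected project duration μ = 43 weeks. Critical path: Protocol design → Recruitment → Instrument calibration → Pilot data.

Variance along critical path = 5.444 + 9.000 + 2.778 + 1.778 = 19.000; σ = √19.000 = 4.359 weeks.
Z = (50 − 43) / 4.359 = 1.606
P(T ≤ 50) = Φ(1.606) ≈ 0.946

0.946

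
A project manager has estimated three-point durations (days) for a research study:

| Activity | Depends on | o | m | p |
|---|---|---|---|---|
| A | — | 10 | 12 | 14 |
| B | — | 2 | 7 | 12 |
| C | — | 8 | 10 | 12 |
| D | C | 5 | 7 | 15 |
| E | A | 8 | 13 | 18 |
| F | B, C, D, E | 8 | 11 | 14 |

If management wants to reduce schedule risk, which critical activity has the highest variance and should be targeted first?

E

te_A = (10 + 4·12 + 14)/6 = 72/6 = 12; σ²_A = ((14−10)/6)² = 0.444
te_B = (2 + 4·7 + 12)/6 = 42/6 = 7; σ²_B = ((12−2)/6)² = 2.778
te_C = (8 + 4·10 + 12)/6 = 60/6 = 10; σ²_C = ((12−8)/6)² = 0.444
te_D = (5 + 4·7 + 15)/6 = 48/6 = 8; σ²_D = ((15−5)/6)² = 2.778
te_E = (8 + 4·13 + 18)/6 = 78/6 = 13; σ²_E = ((18−8)/6)² = 2.778
te_F = (8 + 4·11 + 14)/6 = 66/6 = 11; σ²_F = ((14−8)/6)² = 1.000

Forward pass:
ES_A = 0; EF_A = 12
ES_B = 0; EF_B = 7
ES_C = 0; EF_C = 10
ES_D = 10; EF_D = 10+8 = 18
ES_E = 12; EF_E = 12+13 = 25
ES_F = max(EF_B=7, EF_C=10, EF_D=18, EF_E=25) = 25; EF_F = 25+11 = 36
Expected project duration μ = 36 days. Critical path: A → E → F.

Variances on critical path: σ²_A=0.444, σ²_E=2.778, σ²_F=1.000.
Largest is σ²_E = 2.778.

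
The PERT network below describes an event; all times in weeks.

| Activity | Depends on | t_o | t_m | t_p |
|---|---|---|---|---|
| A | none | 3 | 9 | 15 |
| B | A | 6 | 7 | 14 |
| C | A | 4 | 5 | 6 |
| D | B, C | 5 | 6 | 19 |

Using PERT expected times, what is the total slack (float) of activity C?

3 weeks

te_A = (3 + 4·9 + 15)/6 = 54/6 = 9
te_B = (6 + 4·7 + 14)/6 = 48/6 = 8
te_C = (4 + 4·5 + 6)/6 = 30/6 = 5
te_D = (5 + 4·6 + 19)/6 = 48/6 = 8

Forward pass:
ES_A = 0; EF_A = 9
ES_B = 9; EF_B = 9+8 = 17
ES_C = 9; EF_C = 9+5 = 14
ES_D = max(EF_B=17, EF_C=14) = 17; EF_D = 17+8 = 25
Expected project duration μ = 25 weeks. Critical path: A → B → D.

Backward pass:
LF_D = 25; LS_D = 25−8 = 17
LF_C = LS_D = 17; LS_C = 17−5 = 12
LF_B = LS_D = 17; LS_B = 17−8 = 9
LF_A = min(LS_B=9, LS_C=12) = 9; LS_A = 9−9 = 0
Slack_C = LS_C − ES_C = 12 − 9 = 3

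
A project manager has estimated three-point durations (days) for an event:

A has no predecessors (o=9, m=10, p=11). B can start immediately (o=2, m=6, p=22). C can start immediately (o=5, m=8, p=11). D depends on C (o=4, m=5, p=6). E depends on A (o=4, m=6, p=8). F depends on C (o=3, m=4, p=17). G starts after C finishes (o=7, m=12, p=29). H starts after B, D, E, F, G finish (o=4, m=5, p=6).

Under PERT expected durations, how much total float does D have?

te_A = (9 + 4·10 + 11)/6 = 60/6 = 10
te_B = (2 + 4·6 + 22)/6 = 48/6 = 8
te_C = (5 + 4·8 + 11)/6 = 48/6 = 8
te_D = (4 + 4·5 + 6)/6 = 30/6 = 5
te_E = (4 + 4·6 + 8)/6 = 36/6 = 6
te_F = (3 + 4·4 + 17)/6 = 36/6 = 6
te_G = (7 + 4·12 + 29)/6 = 84/6 = 14
te_H = (4 + 4·5 + 6)/6 = 30/6 = 5

Forward pass:
ES_A = 0; EF_A = 10
ES_B = 0; EF_B = 8
ES_C = 0; EF_C = 8
ES_D = 8; EF_D = 8+5 = 13
ES_E = 10; EF_E = 10+6 = 16
ES_F = 8; EF_F = 8+6 = 14
ES_G = 8; EF_G = 8+14 = 22
ES_H = max(EF_B=8, EF_D=13, EF_E=16, EF_F=14, EF_G=22) = 22; EF_H = 22+5 = 27
Expected project duration μ = 27 days. Critical path: C → G → H.

Backward pass:
LF_H = 27; LS_H = 27−5 = 22
LF_G = LS_H = 22; LS_G = 22−14 = 8
LF_F = LS_H = 22; LS_F = 22−6 = 16
LF_E = LS_H = 22; LS_E = 22−6 = 16
LF_D = LS_H = 22; LS_D = 22−5 = 17
LF_C = min(LS_D=17, LS_F=16, LS_G=8) = 8; LS_C = 8−8 = 0
LF_B = LS_H = 22; LS_B = 22−8 = 14
LF_A = LS_E = 16; LS_A = 16−10 = 6
Slack_D = LS_D − ES_D = 17 − 8 = 9

9 days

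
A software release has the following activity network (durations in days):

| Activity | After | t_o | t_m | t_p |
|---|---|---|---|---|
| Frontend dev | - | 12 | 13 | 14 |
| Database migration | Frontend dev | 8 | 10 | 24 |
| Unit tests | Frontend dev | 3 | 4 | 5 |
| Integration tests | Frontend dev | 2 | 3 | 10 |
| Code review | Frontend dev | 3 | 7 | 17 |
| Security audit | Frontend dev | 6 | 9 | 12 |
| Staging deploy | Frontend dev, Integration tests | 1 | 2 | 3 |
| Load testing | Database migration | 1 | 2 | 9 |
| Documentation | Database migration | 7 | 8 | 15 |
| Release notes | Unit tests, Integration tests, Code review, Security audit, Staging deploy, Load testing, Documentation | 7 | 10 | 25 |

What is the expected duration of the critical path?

46 days

te_Frontend dev = (12 + 4·13 + 14)/6 = 78/6 = 13
te_Database migration = (8 + 4·10 + 24)/6 = 72/6 = 12
te_Unit tests = (3 + 4·4 + 5)/6 = 24/6 = 4
te_Integration tests = (2 + 4·3 + 10)/6 = 24/6 = 4
te_Code review = (3 + 4·7 + 17)/6 = 48/6 = 8
te_Security audit = (6 + 4·9 + 12)/6 = 54/6 = 9
te_Staging deploy = (1 + 4·2 + 3)/6 = 12/6 = 2
te_Load testing = (1 + 4·2 + 9)/6 = 18/6 = 3
te_Documentation = (7 + 4·8 + 15)/6 = 54/6 = 9
te_Release notes = (7 + 4·10 + 25)/6 = 72/6 = 12

Forward pass:
ES_Frontend dev = 0; EF_Frontend dev = 13
ES_Database migration = 13; EF_Database migration = 13+12 = 25
ES_Unit tests = 13; EF_Unit tests = 13+4 = 17
ES_Integration tests = 13; EF_Integration tests = 13+4 = 17
ES_Code review = 13; EF_Code review = 13+8 = 21
ES_Security audit = 13; EF_Security audit = 13+9 = 22
ES_Staging deploy = max(EF_Frontend dev=13, EF_Integration tests=17) = 17; EF_Staging deploy = 17+2 = 19
ES_Load testing = 25; EF_Load testing = 25+3 = 28
ES_Documentation = 25; EF_Documentation = 25+9 = 34
ES_Release notes = max(EF_Unit tests=17, EF_Integration tests=17, EF_Code review=21, EF_Security audit=22, EF_Staging deploy=19, EF_Load testing=28, EF_Documentation=34) = 34; EF_Release notes = 34+12 = 46
Expected project duration μ = 46 days. Critical path: Frontend dev → Database migration → Documentation → Release notes.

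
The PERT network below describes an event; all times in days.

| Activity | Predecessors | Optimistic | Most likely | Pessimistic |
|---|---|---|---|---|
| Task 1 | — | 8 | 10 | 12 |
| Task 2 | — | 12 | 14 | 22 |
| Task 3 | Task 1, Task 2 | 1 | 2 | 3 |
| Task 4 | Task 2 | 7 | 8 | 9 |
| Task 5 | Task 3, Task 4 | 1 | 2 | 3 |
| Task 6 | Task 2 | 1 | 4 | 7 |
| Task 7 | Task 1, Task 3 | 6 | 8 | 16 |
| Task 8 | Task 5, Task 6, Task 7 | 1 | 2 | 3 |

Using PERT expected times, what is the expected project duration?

te_Task 1 = (8 + 4·10 + 12)/6 = 60/6 = 10
te_Task 2 = (12 + 4·14 + 22)/6 = 90/6 = 15
te_Task 3 = (1 + 4·2 + 3)/6 = 12/6 = 2
te_Task 4 = (7 + 4·8 + 9)/6 = 48/6 = 8
te_Task 5 = (1 + 4·2 + 3)/6 = 12/6 = 2
te_Task 6 = (1 + 4·4 + 7)/6 = 24/6 = 4
te_Task 7 = (6 + 4·8 + 16)/6 = 54/6 = 9
te_Task 8 = (1 + 4·2 + 3)/6 = 12/6 = 2

Forward pass:
ES_Task 1 = 0; EF_Task 1 = 10
ES_Task 2 = 0; EF_Task 2 = 15
ES_Task 3 = max(EF_Task 1=10, EF_Task 2=15) = 15; EF_Task 3 = 15+2 = 17
ES_Task 4 = 15; EF_Task 4 = 15+8 = 23
ES_Task 5 = max(EF_Task 3=17, EF_Task 4=23) = 23; EF_Task 5 = 23+2 = 25
ES_Task 6 = 15; EF_Task 6 = 15+4 = 19
ES_Task 7 = max(EF_Task 1=10, EF_Task 3=17) = 17; EF_Task 7 = 17+9 = 26
ES_Task 8 = max(EF_Task 5=25, EF_Task 6=19, EF_Task 7=26) = 26; EF_Task 8 = 26+2 = 28
Expected project duration μ = 28 days. Critical path: Task 2 → Task 3 → Task 7 → Task 8.

28 days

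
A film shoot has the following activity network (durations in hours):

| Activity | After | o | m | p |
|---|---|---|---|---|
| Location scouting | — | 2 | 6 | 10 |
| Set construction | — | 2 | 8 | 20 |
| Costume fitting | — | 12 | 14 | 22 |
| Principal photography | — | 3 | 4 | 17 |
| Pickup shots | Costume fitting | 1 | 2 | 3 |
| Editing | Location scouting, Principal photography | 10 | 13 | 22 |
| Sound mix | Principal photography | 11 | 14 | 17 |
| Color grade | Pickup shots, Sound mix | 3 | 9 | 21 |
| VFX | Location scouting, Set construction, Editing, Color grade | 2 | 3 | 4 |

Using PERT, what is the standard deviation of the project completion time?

3.94 hours

te_Location scouting = (2 + 4·6 + 10)/6 = 36/6 = 6; σ²_Location scouting = ((10−2)/6)² = 1.778
te_Set construction = (2 + 4·8 + 20)/6 = 54/6 = 9; σ²_Set construction = ((20−2)/6)² = 9.000
te_Costume fitting = (12 + 4·14 + 22)/6 = 90/6 = 15; σ²_Costume fitting = ((22−12)/6)² = 2.778
te_Principal photography = (3 + 4·4 + 17)/6 = 36/6 = 6; σ²_Principal photography = ((17−3)/6)² = 5.444
te_Pickup shots = (1 + 4·2 + 3)/6 = 12/6 = 2; σ²_Pickup shots = ((3−1)/6)² = 0.111
te_Editing = (10 + 4·13 + 22)/6 = 84/6 = 14; σ²_Editing = ((22−10)/6)² = 4.000
te_Sound mix = (11 + 4·14 + 17)/6 = 84/6 = 14; σ²_Sound mix = ((17−11)/6)² = 1.000
te_Color grade = (3 + 4·9 + 21)/6 = 60/6 = 10; σ²_Color grade = ((21−3)/6)² = 9.000
te_VFX = (2 + 4·3 + 4)/6 = 18/6 = 3; σ²_VFX = ((4−2)/6)² = 0.111

Forward pass:
ES_Location scouting = 0; EF_Location scouting = 6
ES_Set construction = 0; EF_Set construction = 9
ES_Costume fitting = 0; EF_Costume fitting = 15
ES_Principal photography = 0; EF_Principal photography = 6
ES_Pickup shots = 15; EF_Pickup shots = 15+2 = 17
ES_Editing = max(EF_Location scouting=6, EF_Principal photography=6) = 6; EF_Editing = 6+14 = 20
ES_Sound mix = 6; EF_Sound mix = 6+14 = 20
ES_Color grade = max(EF_Pickup shots=17, EF_Sound mix=20) = 20; EF_Color grade = 20+10 = 30
ES_VFX = max(EF_Location scouting=6, EF_Set construction=9, EF_Editing=20, EF_Color grade=30) = 30; EF_VFX = 30+3 = 33
Expected project duration μ = 33 hours. Critical path: Principal photography → Sound mix → Color grade → VFX.

Variance along critical path = 5.444 + 1.000 + 9.000 + 0.111 = 15.556
σ = √15.556 = 3.944 hours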